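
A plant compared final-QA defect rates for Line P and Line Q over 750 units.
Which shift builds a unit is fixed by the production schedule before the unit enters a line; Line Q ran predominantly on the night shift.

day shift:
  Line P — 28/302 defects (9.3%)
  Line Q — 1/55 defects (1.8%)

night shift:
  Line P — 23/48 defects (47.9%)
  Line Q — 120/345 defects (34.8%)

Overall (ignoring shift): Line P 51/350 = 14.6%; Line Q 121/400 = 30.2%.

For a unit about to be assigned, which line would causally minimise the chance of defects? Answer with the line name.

Nothing the line does changes shift; the imbalance is an allocation artefact. With shift also predicting the outcome, the pooled figure is confounded, and the within-stratum comparison is the causal one.
Within each level — day shift: 9.3% vs 1.8%; night shift: 47.9% vs 34.8% — Line Q is lower every time.

Line Q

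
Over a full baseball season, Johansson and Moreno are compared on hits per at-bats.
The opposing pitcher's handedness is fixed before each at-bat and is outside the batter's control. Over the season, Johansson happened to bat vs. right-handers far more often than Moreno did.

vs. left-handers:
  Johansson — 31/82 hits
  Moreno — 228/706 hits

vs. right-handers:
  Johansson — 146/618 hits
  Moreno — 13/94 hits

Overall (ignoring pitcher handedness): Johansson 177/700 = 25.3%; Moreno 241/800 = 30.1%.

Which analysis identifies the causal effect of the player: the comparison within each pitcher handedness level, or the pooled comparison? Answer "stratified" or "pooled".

Since pitcher handedness is a pre-existing factor (not a product of the player) and it affects the outcome on its own, it is a confounder. The stratified rates, not the pooled rate, identify the causal effect.
Within each level — vs. left-handers: 37.8% vs 32.3%; vs. right-handers: 23.6% vs 13.8% — Johansson is higher every time.

stratified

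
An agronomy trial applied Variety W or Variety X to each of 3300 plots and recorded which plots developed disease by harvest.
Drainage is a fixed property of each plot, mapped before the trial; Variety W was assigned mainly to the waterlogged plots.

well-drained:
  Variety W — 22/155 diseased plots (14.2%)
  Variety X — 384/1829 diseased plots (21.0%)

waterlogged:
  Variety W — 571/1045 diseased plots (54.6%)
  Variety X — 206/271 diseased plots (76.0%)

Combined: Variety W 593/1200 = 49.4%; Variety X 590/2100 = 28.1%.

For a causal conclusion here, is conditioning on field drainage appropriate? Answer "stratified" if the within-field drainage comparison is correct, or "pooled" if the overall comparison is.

Field drainage differs across varietys for reasons unrelated to any effect of the variety itself, and it separately predicts the outcome — a classic confounder. We must compare within field drainage levels.
Within each level — well-drained: 14.2% vs 21.0%; waterlogged: 54.6% vs 76.0% — Variety W is lower every time.

stratified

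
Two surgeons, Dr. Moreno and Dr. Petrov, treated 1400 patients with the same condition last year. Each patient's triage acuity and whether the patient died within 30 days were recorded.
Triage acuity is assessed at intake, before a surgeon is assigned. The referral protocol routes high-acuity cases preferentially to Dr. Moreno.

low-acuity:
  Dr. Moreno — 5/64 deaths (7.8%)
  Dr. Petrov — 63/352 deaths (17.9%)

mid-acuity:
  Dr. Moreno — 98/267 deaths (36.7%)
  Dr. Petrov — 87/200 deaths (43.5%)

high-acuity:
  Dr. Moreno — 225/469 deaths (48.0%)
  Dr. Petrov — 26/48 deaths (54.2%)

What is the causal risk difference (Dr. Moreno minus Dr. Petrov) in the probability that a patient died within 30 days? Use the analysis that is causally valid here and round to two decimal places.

-0.08

Triage acuity satisfies the back-door criterion: it is not a descendant of the surgeon, and it blocks the spurious path from surgeon to outcome. Adjusting for it (i.e., using the within-triage acuity rates) gives the causal effect.
Adjusting over the population distribution of triage acuity: 0.297·(0.078−0.179) + 0.334·(0.367−0.435) + 0.369·(0.480−0.542) = -0.076.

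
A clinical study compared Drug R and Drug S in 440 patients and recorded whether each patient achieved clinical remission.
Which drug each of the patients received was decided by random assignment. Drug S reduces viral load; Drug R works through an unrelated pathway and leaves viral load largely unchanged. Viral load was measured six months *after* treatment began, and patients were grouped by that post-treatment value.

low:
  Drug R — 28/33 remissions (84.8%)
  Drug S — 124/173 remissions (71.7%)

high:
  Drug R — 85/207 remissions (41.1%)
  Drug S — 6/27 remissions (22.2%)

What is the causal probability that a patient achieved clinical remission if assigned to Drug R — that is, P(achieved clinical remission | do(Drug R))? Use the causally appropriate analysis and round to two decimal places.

0.47

Viral load lies on the pathway drug → viral load → outcome, so adjusting for it blocks the indirect effect. For the total causal effect of drug, use the unadjusted pooled rates.
So P(outcome | do(Drug R)) is just the pooled rate for Drug R: 113/240 = 0.471.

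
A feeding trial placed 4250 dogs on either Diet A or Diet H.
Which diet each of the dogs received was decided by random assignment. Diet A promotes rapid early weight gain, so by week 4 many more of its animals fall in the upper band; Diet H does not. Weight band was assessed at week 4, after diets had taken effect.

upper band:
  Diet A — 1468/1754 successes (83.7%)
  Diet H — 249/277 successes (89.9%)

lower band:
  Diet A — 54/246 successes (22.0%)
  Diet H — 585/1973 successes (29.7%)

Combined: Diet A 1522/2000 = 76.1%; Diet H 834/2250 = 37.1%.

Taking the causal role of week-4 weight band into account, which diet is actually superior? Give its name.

Week-4 weight band is recorded after the diet and is itself shifted by it — it sits on the causal path from diet to outcome. Conditioning on a mediator would strip out part of the effect we want; the pooled comparison gives the total causal effect.
Pooled: Diet A 76.1% vs Diet H 37.1%; Diet A is higher overall.

Diet A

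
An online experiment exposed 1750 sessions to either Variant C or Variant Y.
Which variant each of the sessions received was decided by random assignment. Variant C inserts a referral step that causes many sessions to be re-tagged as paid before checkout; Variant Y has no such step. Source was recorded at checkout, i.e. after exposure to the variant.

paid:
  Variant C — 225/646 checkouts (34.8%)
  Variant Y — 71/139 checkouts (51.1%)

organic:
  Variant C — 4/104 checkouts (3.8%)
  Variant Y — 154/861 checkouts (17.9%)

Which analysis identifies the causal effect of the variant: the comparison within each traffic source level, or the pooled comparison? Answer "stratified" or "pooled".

pooled

The distribution of traffic source is itself part of what the variant does — it is an intermediate outcome. Holding it fixed would remove that part of the effect; the total effect is the pooled difference.
Pooled: Variant C 30.5% vs Variant Y 22.5%; Variant C is higher overall.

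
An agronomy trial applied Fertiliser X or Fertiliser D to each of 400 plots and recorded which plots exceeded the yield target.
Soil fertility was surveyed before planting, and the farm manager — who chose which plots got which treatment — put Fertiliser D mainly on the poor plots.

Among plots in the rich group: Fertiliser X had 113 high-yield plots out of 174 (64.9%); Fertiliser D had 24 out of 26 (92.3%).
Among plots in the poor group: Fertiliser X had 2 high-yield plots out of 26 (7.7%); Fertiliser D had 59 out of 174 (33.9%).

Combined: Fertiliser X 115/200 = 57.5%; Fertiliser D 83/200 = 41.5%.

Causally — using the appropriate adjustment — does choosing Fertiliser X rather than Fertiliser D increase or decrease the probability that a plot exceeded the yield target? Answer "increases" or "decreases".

decreases

Soil fertility differs across fertilisers for reasons unrelated to any effect of the fertiliser itself, and it separately predicts the outcome — a classic confounder. We must compare within soil fertility levels.
Within each level — rich: 64.9% vs 92.3%; poor: 7.7% vs 33.9% — Fertiliser D is higher every time.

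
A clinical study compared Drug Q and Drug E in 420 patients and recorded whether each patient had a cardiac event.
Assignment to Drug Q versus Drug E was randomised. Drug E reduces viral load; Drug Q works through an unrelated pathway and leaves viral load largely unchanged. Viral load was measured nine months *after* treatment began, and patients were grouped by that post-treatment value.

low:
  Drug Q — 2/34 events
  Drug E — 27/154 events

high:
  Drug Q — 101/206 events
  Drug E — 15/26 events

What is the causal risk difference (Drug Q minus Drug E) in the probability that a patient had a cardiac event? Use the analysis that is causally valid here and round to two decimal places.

The viral load-specific comparison favours Drug Q throughout, but the pooled figures favour Drug E. The question is whether to condition on viral load.
Viral load is recorded after the drug and is itself shifted by it — it sits on the causal path from drug to outcome. Conditioning on a mediator would strip out part of the effect we want; the pooled comparison gives the total causal effect.
The causal difference is the pooled difference: 0.429 − 0.233 = +0.196.

+0.20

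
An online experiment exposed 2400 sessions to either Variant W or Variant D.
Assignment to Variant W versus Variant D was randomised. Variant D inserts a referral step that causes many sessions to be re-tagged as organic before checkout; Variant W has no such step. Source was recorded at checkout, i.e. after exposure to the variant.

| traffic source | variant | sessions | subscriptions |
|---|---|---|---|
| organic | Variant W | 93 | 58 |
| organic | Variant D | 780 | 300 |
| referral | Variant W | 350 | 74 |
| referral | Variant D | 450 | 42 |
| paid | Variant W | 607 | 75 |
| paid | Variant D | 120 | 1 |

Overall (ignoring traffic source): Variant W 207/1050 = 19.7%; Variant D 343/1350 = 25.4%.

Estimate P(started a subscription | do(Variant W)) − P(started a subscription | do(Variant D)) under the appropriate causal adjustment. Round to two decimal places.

-0.06

The traffic source-specific comparison favours Variant W throughout, but the pooled figures favour Variant D. The question is whether to condition on traffic source.
Traffic source here is a post-treatment variable shaped by the variant; conditioning on it would introduce bias rather than remove it. The overall comparison is the causal one.
The causal difference is the pooled difference: 0.197 − 0.254 = -0.057.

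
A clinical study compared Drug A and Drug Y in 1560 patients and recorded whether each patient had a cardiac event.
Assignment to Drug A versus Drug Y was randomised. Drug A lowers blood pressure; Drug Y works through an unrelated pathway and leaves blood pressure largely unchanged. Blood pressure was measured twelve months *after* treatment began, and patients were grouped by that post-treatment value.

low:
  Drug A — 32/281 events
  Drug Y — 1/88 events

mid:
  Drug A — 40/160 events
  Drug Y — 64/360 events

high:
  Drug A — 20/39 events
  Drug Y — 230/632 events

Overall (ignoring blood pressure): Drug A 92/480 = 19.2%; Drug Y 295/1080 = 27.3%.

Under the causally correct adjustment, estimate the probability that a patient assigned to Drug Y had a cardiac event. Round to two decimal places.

0.27

Blood pressure lies on the pathway drug → blood pressure → outcome, so adjusting for it blocks the indirect effect. For the total causal effect of drug, use the unadjusted pooled rates.
So P(outcome | do(Drug Y)) is just the pooled rate for Drug Y: 295/1080 = 0.273.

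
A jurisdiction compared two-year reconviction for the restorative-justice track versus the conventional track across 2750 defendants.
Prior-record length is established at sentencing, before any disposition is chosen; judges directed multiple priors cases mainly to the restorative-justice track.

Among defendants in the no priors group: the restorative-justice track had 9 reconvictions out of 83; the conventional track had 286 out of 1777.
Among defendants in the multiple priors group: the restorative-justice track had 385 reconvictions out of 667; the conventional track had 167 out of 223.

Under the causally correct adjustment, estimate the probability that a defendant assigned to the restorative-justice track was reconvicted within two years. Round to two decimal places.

The prior-record length-specific comparison favours the restorative-justice track throughout, but the pooled figures favour the conventional track. The question is whether to condition on prior-record length.
Prior-record length is set before the disposition has any effect — it is not caused by the disposition — and it independently drives the outcome. That makes it a confounder, so the causal comparison is within prior-record length levels.
Standardising the restorative-justice track to the population prior-record length mix: 0.676·9/83 + 0.324·385/667 = 0.260.

0.26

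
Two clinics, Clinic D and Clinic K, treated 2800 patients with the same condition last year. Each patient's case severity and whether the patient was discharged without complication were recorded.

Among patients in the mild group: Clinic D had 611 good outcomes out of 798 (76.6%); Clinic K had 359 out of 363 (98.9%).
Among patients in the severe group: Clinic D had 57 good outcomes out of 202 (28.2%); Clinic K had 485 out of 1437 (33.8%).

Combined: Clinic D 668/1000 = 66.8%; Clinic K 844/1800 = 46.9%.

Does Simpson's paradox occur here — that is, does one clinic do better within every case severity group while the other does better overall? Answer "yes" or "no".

Within each case severity level (mild 76.6% vs 98.9%; severe 28.2% vs 33.8%), Clinic K has the higher rate every time. Pooled: 66.8% vs 46.9% — Clinic D has the higher rate overall. The two comparisons disagree.

yes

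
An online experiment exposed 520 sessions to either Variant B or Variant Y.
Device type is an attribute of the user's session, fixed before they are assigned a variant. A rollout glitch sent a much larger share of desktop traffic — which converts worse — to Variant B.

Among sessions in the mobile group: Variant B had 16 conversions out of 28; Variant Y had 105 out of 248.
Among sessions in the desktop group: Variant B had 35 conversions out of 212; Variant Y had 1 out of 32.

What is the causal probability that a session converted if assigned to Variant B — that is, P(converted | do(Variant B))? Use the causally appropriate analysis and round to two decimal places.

0.38

The stratified and pooled comparisons disagree (Variant B wins within each device type; Variant Y wins overall), so the answer turns on the causal role of device type.
Device type satisfies the back-door criterion: it is not a descendant of the variant, and it blocks the spurious path from variant to outcome. Adjusting for it (i.e., using the within-device type rates) gives the causal effect.
Standardising Variant B to the population device type mix: 0.531·16/28 + 0.469·35/212 = 0.381.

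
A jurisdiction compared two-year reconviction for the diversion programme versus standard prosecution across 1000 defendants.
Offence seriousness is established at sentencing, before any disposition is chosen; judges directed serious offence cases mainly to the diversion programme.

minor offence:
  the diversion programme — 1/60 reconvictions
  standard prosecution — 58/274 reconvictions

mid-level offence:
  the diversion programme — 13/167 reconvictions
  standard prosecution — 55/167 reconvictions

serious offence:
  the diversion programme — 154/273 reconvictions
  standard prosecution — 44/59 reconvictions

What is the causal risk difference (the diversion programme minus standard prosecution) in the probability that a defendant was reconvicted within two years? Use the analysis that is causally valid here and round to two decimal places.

The stratified and pooled comparisons disagree (the diversion programme wins within each offence seriousness; standard prosecution wins overall), so the answer turns on the causal role of offence seriousness.
Offence seriousness satisfies the back-door criterion: it is not a descendant of the disposition, and it blocks the spurious path from disposition to outcome. Adjusting for it (i.e., using the within-offence seriousness rates) gives the causal effect.
Adjusting over the population distribution of offence seriousness: 0.334·(0.017−0.212) + 0.334·(0.078−0.329) + 0.332·(0.564−0.746) = -0.209.

-0.21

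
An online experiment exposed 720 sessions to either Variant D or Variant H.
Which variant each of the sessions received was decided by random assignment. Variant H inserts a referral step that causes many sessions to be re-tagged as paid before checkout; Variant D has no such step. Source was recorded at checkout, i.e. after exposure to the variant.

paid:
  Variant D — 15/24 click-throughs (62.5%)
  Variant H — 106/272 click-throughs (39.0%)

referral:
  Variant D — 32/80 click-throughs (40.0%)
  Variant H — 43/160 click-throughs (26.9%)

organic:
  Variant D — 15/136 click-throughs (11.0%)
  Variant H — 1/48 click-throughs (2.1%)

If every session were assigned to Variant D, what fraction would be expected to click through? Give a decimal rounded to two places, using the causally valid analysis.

0.26

Traffic source is recorded after the variant and is itself shifted by it — it sits on the causal path from variant to outcome. Conditioning on a mediator would strip out part of the effect we want; the pooled comparison gives the total causal effect.
So P(outcome | do(Variant D)) is just the pooled rate for Variant D: 62/240 = 0.258.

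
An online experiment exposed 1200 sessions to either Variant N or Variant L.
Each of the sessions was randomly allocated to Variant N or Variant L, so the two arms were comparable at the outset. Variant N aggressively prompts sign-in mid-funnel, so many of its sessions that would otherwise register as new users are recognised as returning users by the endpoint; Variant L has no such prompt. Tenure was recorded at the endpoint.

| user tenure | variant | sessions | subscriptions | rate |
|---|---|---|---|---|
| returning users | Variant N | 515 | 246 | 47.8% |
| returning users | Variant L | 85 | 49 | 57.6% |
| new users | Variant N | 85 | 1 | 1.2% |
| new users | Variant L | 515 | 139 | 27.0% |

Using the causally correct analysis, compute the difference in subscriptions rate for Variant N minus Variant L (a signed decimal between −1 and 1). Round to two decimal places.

Within every user tenure level Variant L has the higher rate, yet pooled Variant N does — Simpson's reversal.
Because the variant influences user tenure, user tenure is a post-treatment mediator, not a confounder. Stratifying on it would bias the estimate; the causal effect is the crude pooled difference.
The causal difference is the pooled difference: 0.412 − 0.313 = +0.098.

+0.10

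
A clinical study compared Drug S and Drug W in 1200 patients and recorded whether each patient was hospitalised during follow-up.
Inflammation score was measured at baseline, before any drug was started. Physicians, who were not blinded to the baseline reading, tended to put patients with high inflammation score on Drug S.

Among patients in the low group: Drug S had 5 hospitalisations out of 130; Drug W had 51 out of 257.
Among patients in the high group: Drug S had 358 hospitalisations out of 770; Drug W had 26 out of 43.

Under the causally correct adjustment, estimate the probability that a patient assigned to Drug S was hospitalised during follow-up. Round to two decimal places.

0.33

Inflammation score is set before the drug has any effect — it is not caused by the drug — and it independently drives the outcome. That makes it a confounder, so the causal comparison is within inflammation score levels.
Standardising Drug S to the population inflammation score mix: 0.323·5/130 + 0.677·358/770 = 0.327.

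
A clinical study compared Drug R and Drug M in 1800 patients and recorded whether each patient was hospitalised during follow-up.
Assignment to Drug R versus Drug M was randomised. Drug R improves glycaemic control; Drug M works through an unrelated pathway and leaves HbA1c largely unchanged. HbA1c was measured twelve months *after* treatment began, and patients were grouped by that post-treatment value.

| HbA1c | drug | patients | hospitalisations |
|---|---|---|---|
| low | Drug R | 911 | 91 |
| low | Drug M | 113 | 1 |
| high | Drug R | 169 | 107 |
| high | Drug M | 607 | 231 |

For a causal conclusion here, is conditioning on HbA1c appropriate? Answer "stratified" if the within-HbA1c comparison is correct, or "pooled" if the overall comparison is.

HbA1c lies on the pathway drug → HbA1c → outcome, so adjusting for it blocks the indirect effect. For the total causal effect of drug, use the unadjusted pooled rates.
Pooled: Drug R 18.3% vs Drug M 32.2%; Drug R is lower overall.

pooled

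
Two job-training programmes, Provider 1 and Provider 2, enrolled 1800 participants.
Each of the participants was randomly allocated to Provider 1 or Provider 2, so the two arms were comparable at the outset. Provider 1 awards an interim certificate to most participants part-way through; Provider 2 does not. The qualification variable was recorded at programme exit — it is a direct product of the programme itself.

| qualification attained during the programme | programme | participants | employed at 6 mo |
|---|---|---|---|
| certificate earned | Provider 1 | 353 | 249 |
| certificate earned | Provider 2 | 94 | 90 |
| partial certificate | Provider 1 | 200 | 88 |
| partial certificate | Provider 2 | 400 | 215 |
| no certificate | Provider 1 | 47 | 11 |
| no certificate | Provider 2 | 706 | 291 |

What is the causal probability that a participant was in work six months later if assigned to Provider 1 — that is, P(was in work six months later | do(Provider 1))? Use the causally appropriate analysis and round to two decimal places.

0.58

Qualification attained during the programme here is a post-treatment variable shaped by the programme; conditioning on it would introduce bias rather than remove it. The overall comparison is the causal one.
So P(outcome | do(Provider 1)) is just the pooled rate for Provider 1: 348/600 = 0.580.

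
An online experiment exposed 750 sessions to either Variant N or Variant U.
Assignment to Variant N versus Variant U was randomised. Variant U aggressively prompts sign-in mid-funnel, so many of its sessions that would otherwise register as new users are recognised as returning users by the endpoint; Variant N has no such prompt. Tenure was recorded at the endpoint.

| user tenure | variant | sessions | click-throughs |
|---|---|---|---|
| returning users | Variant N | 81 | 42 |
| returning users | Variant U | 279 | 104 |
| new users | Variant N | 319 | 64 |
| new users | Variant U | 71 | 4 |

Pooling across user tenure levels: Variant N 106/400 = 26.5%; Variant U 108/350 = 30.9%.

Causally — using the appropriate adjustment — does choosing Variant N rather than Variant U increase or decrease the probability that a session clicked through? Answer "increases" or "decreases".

decreases

Stratifying would compare variants among sessions the variants themselves sorted into user tenure groups — a form of selection on an intermediate. The unconditioned pooled rates give the total causal effect.
Pooled: Variant N 26.5% vs Variant U 30.9%; Variant U is higher overall.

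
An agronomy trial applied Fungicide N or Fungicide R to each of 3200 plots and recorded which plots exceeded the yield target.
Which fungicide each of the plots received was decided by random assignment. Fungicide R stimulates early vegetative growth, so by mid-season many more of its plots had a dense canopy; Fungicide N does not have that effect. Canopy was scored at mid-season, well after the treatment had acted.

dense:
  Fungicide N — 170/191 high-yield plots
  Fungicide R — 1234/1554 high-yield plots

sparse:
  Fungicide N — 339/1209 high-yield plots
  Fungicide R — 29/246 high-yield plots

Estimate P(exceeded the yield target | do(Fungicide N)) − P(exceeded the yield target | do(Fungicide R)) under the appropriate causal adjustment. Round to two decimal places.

-0.34

The mid-season canopy-specific comparison favours Fungicide N throughout, but the pooled figures favour Fungicide R. The question is whether to condition on mid-season canopy.
Mid-season canopy here is a post-treatment variable shaped by the fungicide; conditioning on it would introduce bias rather than remove it. The overall comparison is the causal one.
The causal difference is the pooled difference: 0.364 − 0.702 = -0.338.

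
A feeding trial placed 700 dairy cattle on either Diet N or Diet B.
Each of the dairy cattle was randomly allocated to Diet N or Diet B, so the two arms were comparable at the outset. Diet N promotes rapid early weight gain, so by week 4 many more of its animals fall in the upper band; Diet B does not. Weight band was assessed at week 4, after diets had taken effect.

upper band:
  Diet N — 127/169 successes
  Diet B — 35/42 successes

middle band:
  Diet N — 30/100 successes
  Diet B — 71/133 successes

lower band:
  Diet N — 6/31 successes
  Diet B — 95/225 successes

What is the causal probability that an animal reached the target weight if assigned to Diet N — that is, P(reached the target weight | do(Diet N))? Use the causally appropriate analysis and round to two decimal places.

Week-4 weight band lies on the pathway diet → week-4 weight band → outcome, so adjusting for it blocks the indirect effect. For the total causal effect of diet, use the unadjusted pooled rates.
So P(outcome | do(Diet N)) is just the pooled rate for Diet N: 163/300 = 0.543.

0.54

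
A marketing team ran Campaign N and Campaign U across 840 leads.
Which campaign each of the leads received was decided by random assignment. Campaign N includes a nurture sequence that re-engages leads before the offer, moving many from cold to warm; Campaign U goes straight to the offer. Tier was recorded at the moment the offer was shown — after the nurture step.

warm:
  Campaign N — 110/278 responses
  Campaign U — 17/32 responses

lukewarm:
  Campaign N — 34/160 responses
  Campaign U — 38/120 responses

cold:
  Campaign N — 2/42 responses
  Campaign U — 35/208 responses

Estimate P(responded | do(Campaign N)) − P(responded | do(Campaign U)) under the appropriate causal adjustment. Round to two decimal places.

+0.05

The stratified and pooled comparisons disagree (Campaign U wins within each engagement tier; Campaign N wins overall), so the answer turns on the causal role of engagement tier.
The distribution of engagement tier is itself part of what the campaign does — it is an intermediate outcome. Holding it fixed would remove that part of the effect; the total effect is the pooled difference.
The causal difference is the pooled difference: 0.304 − 0.250 = +0.054.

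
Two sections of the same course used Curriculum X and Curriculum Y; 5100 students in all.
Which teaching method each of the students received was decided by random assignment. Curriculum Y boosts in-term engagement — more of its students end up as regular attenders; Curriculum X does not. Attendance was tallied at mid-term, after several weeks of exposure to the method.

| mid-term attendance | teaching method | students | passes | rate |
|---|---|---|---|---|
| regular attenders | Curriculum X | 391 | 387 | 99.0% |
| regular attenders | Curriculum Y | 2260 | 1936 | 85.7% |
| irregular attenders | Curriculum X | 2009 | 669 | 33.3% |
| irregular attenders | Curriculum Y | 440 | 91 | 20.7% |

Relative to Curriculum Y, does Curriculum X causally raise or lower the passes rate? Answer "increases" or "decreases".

Mid-term attendance lies on the pathway teaching method → mid-term attendance → outcome, so adjusting for it blocks the indirect effect. For the total causal effect of teaching method, use the unadjusted pooled rates.
Pooled: Curriculum X 44.0% vs Curriculum Y 75.1%; Curriculum Y is higher overall.

decreases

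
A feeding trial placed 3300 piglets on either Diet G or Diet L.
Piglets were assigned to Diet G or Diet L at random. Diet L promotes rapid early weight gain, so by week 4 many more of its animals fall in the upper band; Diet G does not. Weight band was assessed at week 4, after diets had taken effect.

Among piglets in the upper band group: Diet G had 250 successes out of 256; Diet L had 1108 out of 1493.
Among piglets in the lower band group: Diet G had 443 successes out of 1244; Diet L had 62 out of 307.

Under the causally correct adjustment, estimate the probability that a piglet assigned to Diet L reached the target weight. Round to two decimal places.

0.65

Because the diet influences week-4 weight band, week-4 weight band is a post-treatment mediator, not a confounder. Stratifying on it would bias the estimate; the causal effect is the crude pooled difference.
So P(outcome | do(Diet L)) is just the pooled rate for Diet L: 1170/1800 = 0.650.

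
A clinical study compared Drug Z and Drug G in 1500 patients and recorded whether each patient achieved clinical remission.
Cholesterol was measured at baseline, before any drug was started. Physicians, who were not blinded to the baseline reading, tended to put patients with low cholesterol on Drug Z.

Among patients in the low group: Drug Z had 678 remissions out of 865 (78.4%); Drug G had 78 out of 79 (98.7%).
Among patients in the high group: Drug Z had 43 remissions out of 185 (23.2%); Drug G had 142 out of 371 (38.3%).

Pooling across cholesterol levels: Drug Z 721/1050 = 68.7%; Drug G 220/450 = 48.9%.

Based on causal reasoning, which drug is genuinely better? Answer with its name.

Drug G

The cholesterol-specific comparison favours Drug G throughout, but the pooled figures favour Drug Z. The question is whether to condition on cholesterol.
Cholesterol satisfies the back-door criterion: it is not a descendant of the drug, and it blocks the spurious path from drug to outcome. Adjusting for it (i.e., using the within-cholesterol rates) gives the causal effect.
Within each level — low: 78.4% vs 98.7%; high: 23.2% vs 38.3% — Drug G is higher every time.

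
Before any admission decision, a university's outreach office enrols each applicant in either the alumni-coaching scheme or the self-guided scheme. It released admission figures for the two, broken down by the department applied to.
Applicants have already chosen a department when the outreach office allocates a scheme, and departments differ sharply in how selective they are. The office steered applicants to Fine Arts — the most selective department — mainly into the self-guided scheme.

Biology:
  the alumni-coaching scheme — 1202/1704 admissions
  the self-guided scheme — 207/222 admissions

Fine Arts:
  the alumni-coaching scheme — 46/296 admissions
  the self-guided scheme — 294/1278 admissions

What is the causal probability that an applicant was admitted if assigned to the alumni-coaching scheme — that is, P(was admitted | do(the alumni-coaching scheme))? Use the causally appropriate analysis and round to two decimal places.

Since department is a pre-existing factor (not a product of the outreach scheme) and it affects the outcome on its own, it is a confounder. The stratified rates, not the pooled rate, identify the causal effect.
Standardising the alumni-coaching scheme to the population department mix: 0.550·1202/1704 + 0.450·46/296 = 0.458.

0.46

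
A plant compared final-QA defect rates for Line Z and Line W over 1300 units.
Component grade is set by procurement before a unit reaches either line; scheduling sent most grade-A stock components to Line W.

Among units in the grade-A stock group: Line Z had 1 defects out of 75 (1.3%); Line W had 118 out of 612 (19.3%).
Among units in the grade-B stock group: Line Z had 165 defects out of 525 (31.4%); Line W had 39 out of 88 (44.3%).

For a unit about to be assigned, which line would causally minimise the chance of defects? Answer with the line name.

Component grade differs across lines for reasons unrelated to any effect of the line itself, and it separately predicts the outcome — a classic confounder. We must compare within component grade levels.
Within each level — grade-A stock: 1.3% vs 19.3%; grade-B stock: 31.4% vs 44.3% — Line Z is lower every time.

Line Z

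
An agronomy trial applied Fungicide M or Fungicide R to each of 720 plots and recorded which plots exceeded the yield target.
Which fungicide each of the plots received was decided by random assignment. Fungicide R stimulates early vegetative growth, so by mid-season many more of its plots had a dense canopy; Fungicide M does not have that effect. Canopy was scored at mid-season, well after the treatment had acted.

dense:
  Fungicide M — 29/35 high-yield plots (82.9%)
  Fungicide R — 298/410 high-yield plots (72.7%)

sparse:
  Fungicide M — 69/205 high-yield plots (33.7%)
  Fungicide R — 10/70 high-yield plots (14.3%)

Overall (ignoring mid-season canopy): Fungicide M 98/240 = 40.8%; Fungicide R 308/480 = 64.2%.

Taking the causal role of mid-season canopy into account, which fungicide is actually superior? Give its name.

Fungicide R

The distribution of mid-season canopy is itself part of what the fungicide does — it is an intermediate outcome. Holding it fixed would remove that part of the effect; the total effect is the pooled difference.
Pooled: Fungicide M 40.8% vs Fungicide R 64.2%; Fungicide R is higher overall.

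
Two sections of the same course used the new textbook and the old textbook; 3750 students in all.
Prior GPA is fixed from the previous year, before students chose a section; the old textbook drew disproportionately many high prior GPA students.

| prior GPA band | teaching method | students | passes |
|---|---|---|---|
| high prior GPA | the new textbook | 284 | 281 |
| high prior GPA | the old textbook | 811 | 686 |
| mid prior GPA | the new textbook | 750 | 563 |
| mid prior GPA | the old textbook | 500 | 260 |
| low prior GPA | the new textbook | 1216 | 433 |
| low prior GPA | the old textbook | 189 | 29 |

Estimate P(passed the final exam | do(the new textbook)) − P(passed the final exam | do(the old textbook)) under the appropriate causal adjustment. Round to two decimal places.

+0.19

the new textbook is higher inside every prior GPA band stratum but the old textbook is higher in aggregate. Whether to stratify depends on how prior GPA band relates to the teaching method.
Since prior GPA band is a pre-existing factor (not a product of the teaching method) and it affects the outcome on its own, it is a confounder. The stratified rates, not the pooled rate, identify the causal effect.
Adjusting over the population distribution of prior GPA band: 0.292·(0.989−0.846) + 0.333·(0.751−0.520) + 0.375·(0.356−0.153) = +0.195.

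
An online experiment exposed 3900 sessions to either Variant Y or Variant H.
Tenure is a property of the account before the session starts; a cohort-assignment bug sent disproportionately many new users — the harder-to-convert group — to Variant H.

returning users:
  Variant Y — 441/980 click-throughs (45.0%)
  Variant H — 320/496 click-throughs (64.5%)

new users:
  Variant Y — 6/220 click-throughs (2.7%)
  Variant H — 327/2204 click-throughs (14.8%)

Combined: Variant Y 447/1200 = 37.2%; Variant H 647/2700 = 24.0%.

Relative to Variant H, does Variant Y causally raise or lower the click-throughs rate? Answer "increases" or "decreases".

decreases

Within every user tenure level Variant H has the higher rate, yet pooled Variant Y does — Simpson's reversal.
User tenure is set before the variant has any effect — it is not caused by the variant — and it independently drives the outcome. That makes it a confounder, so the causal comparison is within user tenure levels.
Within each level — returning users: 45.0% vs 64.5%; new users: 2.7% vs 14.8% — Variant H is higher every time.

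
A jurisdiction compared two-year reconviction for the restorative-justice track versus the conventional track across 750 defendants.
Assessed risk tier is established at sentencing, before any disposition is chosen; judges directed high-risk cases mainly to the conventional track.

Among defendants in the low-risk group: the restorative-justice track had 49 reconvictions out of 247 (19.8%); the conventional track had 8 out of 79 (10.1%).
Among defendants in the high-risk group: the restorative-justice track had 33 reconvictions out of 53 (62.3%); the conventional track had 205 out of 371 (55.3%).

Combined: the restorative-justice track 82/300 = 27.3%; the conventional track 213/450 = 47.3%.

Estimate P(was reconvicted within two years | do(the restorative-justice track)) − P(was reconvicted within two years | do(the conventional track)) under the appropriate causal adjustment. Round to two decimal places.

Within every assessed risk tier level the conventional track has the lower rate, yet pooled the restorative-justice track does — Simpson's reversal.
Here assessed risk tier is a common cause — it drives both which disposition a case falls under and the outcome. The crude comparison mixes populations; the stratum-specific rates are the causally relevant ones.
Adjusting over the population distribution of assessed risk tier: 0.435·(0.198−0.101) + 0.565·(0.623−0.553) = +0.082.

+0.08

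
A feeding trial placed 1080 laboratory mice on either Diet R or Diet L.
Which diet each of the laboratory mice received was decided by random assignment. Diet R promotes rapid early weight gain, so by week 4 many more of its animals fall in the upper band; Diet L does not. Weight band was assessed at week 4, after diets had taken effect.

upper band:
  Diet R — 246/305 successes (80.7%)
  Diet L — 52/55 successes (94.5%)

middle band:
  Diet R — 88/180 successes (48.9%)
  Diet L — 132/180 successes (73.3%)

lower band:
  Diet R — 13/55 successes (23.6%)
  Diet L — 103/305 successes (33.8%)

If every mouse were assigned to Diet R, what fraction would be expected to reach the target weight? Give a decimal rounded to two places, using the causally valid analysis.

0.64

Week-4 weight band lies on the pathway diet → week-4 weight band → outcome, so adjusting for it blocks the indirect effect. For the total causal effect of diet, use the unadjusted pooled rates.
So P(outcome | do(Diet R)) is just the pooled rate for Diet R: 347/540 = 0.643.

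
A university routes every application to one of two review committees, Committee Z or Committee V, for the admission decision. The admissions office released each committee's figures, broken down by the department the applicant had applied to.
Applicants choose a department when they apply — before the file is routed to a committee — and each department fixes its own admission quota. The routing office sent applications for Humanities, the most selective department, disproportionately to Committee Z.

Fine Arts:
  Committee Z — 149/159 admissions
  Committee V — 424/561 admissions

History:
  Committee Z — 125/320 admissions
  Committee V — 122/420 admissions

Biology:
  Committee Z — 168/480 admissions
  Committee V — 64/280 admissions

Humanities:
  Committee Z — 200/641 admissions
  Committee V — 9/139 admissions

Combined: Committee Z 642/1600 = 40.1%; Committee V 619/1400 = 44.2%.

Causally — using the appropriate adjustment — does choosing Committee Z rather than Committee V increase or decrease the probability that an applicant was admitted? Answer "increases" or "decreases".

Since department is a pre-existing factor (not a product of the review committee) and it affects the outcome on its own, it is a confounder. The stratified rates, not the pooled rate, identify the causal effect.
Within each level — Fine Arts: 93.7% vs 75.6%; History: 39.1% vs 29.0%; Biology: 35.0% vs 22.9%; Humanities: 31.2% vs 6.5% — Committee Z is higher every time.

increases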